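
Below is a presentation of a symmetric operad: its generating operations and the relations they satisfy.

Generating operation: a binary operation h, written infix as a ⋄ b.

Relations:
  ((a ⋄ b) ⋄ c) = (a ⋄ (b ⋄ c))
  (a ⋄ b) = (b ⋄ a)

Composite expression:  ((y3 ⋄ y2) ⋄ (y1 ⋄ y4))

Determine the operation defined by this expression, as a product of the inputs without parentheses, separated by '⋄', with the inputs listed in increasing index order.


y1 ⋄ y2 ⋄ y3 ⋄ y4

With h associative and commutative, the y-input set is all that matters.
(y3 ⋄ y2) reduces to y3 ⋄ y2
(y1 ⋄ y4) reduces to y1 ⋄ y4
((y3 ⋄ y2) ⋄ (y1 ⋄ y4)) reduces to y3 ⋄ y2 ⋄ y1 ⋄ y4
reordering the factors by index: y1 ⋄ y2 ⋄ y3 ⋄ y4


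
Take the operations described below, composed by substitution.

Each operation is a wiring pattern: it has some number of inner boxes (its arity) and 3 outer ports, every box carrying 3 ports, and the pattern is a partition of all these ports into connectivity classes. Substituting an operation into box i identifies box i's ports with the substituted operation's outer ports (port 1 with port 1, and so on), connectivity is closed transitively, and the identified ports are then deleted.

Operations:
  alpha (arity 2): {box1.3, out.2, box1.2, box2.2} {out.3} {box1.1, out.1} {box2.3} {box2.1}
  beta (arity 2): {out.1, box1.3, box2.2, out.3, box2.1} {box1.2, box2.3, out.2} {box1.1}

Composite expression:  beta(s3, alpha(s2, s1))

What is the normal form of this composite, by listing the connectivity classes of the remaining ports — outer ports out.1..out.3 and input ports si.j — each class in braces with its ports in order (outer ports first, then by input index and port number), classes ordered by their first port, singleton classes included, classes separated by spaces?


{out.1, out.3, s1.2, s2.1, s2.2, s2.3, s3.3} {out.2, s3.2} {s1.1} {s1.3} {s3.1}

After gluing at beta, chains via deleted ports link the s-ports.
through alpha, on inputs (s2, s1): {out.1, s2.1} {out.2, s1.2, s2.2, s2.3} {out.3} {s1.1} {s1.3} (out.j = stage outer ports)
through beta, on inputs (s3, s2, s1): {out.1, out.3, s1.2, s2.1, s2.2, s2.3, s3.3} {out.2, s3.2} {s1.1} {s1.3} {s3.1} (out.j = stage outer ports)


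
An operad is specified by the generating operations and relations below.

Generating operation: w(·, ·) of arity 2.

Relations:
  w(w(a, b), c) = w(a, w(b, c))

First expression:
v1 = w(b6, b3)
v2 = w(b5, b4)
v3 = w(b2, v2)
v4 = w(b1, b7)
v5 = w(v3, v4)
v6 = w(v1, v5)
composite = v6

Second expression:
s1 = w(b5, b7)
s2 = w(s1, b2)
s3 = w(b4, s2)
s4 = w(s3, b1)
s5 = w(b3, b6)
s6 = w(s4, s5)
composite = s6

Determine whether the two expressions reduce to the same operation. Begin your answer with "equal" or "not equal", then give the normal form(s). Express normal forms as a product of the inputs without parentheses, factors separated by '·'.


not equal: they reduce to b6 · b3 · b2 · b5 · b4 · b1 · b7 and b4 · b5 · b7 · b2 · b1 · b3 · b6

Normal form of the first expression: b6 · b3 · b2 · b5 · b4 · b1 · b7
Normal form of the second expression: b4 · b5 · b7 · b2 · b1 · b3 · b6
The forms do not match — not equal.


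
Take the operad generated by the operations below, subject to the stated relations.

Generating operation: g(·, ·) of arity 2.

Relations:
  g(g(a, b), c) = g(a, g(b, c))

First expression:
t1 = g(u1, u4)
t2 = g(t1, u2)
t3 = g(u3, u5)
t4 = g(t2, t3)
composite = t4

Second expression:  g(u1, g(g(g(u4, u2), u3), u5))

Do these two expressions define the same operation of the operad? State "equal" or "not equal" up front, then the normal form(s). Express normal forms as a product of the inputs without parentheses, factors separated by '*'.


equal; the common form is u1 * u4 * u2 * u3 * u5

The first expression reduces to u1 * u4 * u2 * u3 * u5
The second expression reduces to u1 * u4 * u2 * u3 * u5
Same normal form: equal.


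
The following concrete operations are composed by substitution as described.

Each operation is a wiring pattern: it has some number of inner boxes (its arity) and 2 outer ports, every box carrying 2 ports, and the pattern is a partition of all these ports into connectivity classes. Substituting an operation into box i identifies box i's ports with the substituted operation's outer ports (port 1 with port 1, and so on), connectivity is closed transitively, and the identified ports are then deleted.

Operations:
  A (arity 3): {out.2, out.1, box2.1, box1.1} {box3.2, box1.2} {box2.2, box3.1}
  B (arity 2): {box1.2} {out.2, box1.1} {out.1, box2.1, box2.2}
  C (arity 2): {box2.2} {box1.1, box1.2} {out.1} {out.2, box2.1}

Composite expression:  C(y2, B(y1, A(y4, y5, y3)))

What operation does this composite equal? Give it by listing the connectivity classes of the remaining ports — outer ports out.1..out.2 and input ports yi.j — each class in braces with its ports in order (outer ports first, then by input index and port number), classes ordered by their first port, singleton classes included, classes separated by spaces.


{out.1} {out.2, y4.1, y5.1} {y1.1} {y1.2} {y2.1, y2.2} {y3.1, y5.2} {y3.2, y4.2}

Reachability decides: close wires over C-identified ports.
after A, the pattern on (y4, y5, y3) reads {out.1, out.2, y4.1, y5.1} {y3.1, y5.2} {y3.2, y4.2} (out.j = its outer ports)
after B, the pattern on (y1, y4, y5, y3) reads {out.1, y4.1, y5.1} {out.2, y1.1} {y1.2} {y3.1, y5.2} {y3.2, y4.2} (out.j = its outer ports)
after C, the pattern on (y2, y1, y4, y5, y3) reads {out.1} {out.2, y4.1, y5.1} {y1.1} {y1.2} {y2.1, y2.2} {y3.1, y5.2} {y3.2, y4.2} (out.j = its outer ports)


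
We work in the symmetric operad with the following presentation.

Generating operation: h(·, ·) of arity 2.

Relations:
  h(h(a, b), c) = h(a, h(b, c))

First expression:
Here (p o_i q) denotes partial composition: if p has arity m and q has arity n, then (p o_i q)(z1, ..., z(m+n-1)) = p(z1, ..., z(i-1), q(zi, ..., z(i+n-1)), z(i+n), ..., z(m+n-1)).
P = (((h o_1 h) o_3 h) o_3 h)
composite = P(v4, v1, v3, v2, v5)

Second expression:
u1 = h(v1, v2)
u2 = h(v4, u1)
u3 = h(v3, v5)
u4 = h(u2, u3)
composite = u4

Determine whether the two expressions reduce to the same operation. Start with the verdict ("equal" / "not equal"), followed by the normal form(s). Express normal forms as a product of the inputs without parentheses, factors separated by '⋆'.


The first composite normalizes to v4 ⋆ v1 ⋆ v3 ⋆ v2 ⋆ v5
The second composite normalizes to v4 ⋆ v1 ⋆ v2 ⋆ v3 ⋆ v5
No match — not equal.

not equal; first: v4 ⋆ v1 ⋆ v3 ⋆ v2 ⋆ v5; second: v4 ⋆ v1 ⋆ v2 ⋆ v3 ⋆ v5


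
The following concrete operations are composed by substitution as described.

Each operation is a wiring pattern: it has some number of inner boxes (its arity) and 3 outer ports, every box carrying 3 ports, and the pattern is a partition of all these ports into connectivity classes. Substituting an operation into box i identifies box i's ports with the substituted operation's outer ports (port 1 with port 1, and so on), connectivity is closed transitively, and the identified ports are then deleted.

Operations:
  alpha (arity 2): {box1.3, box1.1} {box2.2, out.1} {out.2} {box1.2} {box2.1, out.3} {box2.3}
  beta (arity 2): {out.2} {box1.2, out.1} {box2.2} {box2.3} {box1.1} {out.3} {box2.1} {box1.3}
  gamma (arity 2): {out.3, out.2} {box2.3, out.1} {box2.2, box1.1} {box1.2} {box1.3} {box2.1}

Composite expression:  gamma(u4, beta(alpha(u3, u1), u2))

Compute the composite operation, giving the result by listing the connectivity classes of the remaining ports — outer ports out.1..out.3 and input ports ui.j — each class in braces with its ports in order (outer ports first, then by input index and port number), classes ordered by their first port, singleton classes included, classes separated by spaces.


{out.1} {out.2, out.3} {u1.1} {u1.2} {u1.3} {u2.1} {u2.2} {u2.3} {u3.1, u3.3} {u3.2} {u4.1} {u4.2} {u4.3}

After gluing at gamma, chains via deleted ports link the u-ports.
after alpha, the pattern on (u3, u1) reads {out.1, u1.2} {out.2} {out.3, u1.1} {u1.3} {u3.1, u3.3} {u3.2} (out.j = its outer ports)
after beta, the pattern on (u3, u1, u2) reads {out.1} {out.2} {out.3} {u1.1} {u1.2} {u1.3} {u2.1} {u2.2} {u2.3} {u3.1, u3.3} {u3.2} (out.j = its outer ports)
after gamma, the pattern on (u4, u3, u1, u2) reads {out.1} {out.2, out.3} {u1.1} {u1.2} {u1.3} {u2.1} {u2.2} {u2.3} {u3.1, u3.3} {u3.2} {u4.1} {u4.2} {u4.3} (out.j = its outer ports)


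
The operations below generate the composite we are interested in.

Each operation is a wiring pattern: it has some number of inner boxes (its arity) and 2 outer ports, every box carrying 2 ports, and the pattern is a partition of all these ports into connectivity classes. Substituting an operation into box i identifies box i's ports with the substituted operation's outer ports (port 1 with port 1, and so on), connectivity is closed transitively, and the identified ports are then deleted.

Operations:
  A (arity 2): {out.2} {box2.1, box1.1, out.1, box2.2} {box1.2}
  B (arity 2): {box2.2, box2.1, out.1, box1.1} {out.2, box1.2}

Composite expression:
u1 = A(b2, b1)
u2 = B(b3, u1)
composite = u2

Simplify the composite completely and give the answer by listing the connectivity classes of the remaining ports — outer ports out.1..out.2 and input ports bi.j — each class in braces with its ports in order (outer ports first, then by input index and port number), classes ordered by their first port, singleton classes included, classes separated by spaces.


{out.1, b1.1, b1.2, b2.1, b3.1} {out.2, b3.2} {b2.2}


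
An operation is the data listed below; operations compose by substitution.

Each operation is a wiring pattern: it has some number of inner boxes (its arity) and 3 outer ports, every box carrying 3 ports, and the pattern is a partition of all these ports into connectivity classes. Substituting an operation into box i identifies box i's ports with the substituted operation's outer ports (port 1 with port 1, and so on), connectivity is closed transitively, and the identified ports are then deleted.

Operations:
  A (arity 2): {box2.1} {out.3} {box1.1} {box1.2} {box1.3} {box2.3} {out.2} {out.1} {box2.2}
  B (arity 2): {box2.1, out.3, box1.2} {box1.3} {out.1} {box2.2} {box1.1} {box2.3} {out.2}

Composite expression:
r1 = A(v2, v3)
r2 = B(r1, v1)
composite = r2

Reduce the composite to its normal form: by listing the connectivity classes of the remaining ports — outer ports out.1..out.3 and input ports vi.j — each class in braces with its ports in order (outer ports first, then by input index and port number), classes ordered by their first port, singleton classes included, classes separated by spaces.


Substituting into B glues patterns; closure does the rest.
after A, the pattern on (v2, v3) reads {out.1} {out.2} {out.3} {v2.1} {v2.2} {v2.3} {v3.1} {v3.2} {v3.3} (out.j = its outer ports)
after B, the pattern on (v2, v3, v1) reads {out.1} {out.2} {out.3, v1.1} {v1.2} {v1.3} {v2.1} {v2.2} {v2.3} {v3.1} {v3.2} {v3.3} (out.j = its outer ports)

{out.1} {out.2} {out.3, v1.1} {v1.2} {v1.3} {v2.1} {v2.2} {v2.3} {v3.1} {v3.2} {v3.3}


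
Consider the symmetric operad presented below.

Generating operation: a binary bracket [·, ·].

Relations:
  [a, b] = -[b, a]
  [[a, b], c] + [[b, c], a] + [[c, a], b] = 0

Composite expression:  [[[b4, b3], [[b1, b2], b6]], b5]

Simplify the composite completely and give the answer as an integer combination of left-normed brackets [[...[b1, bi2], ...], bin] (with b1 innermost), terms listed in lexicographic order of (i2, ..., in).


[[[[[b1, b2], b6], b3], b4], b5] - [[[[[b1, b2], b6], b4], b3], b5]

Skip Jacobi rewriting: expand, keep b1-initial words, read off terms.
Composite bracket: [[[b4, b3], [[b1, b2], b6]], b5]
The bracket unfolds into 32 signed words via [a, b] = ab - ba (2^5 = 32).
Coefficients come from the b1-initial words:
  the word b1b2b6b3b4b5 carries sign +1 and contributes +[[[[[b1, b2], b6], b3], b4], b5]
  the word b1b2b6b4b3b5 carries sign -1 and contributes -[[[[[b1, b2], b6], b4], b3], b5]


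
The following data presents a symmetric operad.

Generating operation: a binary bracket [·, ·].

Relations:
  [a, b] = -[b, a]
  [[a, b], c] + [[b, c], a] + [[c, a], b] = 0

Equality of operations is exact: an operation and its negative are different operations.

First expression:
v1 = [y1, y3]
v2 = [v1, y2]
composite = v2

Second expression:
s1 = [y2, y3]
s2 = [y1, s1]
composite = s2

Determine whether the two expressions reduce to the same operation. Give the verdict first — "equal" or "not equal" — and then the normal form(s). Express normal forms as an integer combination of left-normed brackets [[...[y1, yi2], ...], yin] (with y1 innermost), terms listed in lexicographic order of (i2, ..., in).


not equal: they reduce to [[y1, y3], y2] and [[y1, y2], y3] - [[y1, y3], y2]

Reducing the first expression gives [[y1, y3], y2]
Reducing the second expression gives [[y1, y2], y3] - [[y1, y3], y2]
They disagree, so not equal.


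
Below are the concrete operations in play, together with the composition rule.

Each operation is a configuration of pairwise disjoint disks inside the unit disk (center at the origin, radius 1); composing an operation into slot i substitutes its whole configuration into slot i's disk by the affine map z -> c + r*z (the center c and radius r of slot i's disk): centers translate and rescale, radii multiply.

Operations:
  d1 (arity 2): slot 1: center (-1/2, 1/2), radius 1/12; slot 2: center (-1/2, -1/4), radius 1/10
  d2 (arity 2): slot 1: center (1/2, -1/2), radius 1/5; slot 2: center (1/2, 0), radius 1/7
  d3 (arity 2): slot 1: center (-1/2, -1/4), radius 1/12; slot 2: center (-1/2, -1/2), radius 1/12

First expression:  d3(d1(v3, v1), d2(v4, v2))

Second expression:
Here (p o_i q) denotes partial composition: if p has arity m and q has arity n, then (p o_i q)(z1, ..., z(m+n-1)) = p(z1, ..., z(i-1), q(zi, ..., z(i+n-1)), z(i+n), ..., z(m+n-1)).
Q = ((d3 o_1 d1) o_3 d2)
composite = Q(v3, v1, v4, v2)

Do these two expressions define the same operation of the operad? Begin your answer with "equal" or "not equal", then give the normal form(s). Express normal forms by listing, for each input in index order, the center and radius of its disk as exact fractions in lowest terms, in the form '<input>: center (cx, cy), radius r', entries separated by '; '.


equal; the common form is v1: center (-13/24, -13/48), radius 1/120; v2: center (-11/24, -1/2), radius 1/84; v3: center (-13/24, -5/24), radius 1/144; v4: center (-11/24, -13/24), radius 1/60

In normal form, the first expression is v1: center (-13/24, -13/48), radius 1/120; v2: center (-11/24, -1/2), radius 1/84; v3: center (-13/24, -5/24), radius 1/144; v4: center (-11/24, -13/24), radius 1/60
In normal form, the second expression is v1: center (-13/24, -13/48), radius 1/120; v2: center (-11/24, -1/2), radius 1/84; v3: center (-13/24, -5/24), radius 1/144; v4: center (-11/24, -13/24), radius 1/60
One common form — equal.


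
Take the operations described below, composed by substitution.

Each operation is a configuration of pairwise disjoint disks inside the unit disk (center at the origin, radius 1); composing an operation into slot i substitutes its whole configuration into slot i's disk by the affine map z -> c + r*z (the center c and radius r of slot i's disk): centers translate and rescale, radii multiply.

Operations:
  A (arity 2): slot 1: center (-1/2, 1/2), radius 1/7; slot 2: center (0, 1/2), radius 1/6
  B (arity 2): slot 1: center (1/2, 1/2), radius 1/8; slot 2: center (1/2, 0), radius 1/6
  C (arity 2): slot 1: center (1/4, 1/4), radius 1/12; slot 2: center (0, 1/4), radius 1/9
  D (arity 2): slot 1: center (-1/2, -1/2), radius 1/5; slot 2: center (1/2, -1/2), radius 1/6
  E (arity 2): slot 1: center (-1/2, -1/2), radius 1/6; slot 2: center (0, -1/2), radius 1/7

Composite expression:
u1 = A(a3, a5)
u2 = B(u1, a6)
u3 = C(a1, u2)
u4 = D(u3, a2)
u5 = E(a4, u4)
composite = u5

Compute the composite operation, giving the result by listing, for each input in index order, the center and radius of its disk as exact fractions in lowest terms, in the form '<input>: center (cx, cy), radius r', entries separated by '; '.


Each a-disk chains the slot maps above it in E; radii multiply.
tracing a4 down its 1-map path: center (-1/2, -1/2), radius 1/6
tracing a1 down its 3-map path: center (-9/140, -79/140), radius 1/420
tracing a3 down its 5-map path: center (-353/5040, -9/16), radius 1/17640
tracing a5 down its 5-map path: center (-22/315, -9/16), radius 1/15120
tracing a6 down its 4-map path: center (-22/315, -79/140), radius 1/1890
tracing a2 down its 2-map path: center (1/14, -4/7), radius 1/42

a1: center (-9/140, -79/140), radius 1/420; a2: center (1/14, -4/7), radius 1/42; a3: center (-353/5040, -9/16), radius 1/17640; a4: center (-1/2, -1/2), radius 1/6; a5: center (-22/315, -9/16), radius 1/15120; a6: center (-22/315, -79/140), radius 1/1890


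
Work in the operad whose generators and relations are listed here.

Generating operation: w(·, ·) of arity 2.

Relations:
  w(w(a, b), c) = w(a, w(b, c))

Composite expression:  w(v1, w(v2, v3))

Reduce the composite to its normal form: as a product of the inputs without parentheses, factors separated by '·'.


v1 · v2 · v3

Associativity of w dissolves the nesting; only the v-input order survives.
w(v2, v3) flattens to v2 · v3
w(v1, w(v2, v3)) flattens to v1 · v2 · v3


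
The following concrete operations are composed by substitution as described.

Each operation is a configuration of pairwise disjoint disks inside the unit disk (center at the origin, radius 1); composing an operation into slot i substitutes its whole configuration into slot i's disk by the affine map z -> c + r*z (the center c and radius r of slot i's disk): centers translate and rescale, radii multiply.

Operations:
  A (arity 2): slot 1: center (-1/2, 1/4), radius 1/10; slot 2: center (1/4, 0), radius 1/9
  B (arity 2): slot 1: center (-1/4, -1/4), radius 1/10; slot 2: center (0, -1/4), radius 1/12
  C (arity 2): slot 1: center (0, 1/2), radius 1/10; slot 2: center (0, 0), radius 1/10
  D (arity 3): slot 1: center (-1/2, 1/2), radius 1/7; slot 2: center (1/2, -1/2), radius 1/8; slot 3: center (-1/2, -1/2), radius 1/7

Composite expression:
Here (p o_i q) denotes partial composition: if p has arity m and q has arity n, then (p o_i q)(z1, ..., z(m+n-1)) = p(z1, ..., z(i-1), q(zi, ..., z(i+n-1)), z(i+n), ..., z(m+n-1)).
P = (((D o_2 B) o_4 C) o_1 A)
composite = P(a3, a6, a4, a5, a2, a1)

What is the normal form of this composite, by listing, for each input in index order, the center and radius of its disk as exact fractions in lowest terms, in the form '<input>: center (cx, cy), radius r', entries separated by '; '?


a1: center (-1/2, -1/2), radius 1/70; a2: center (-1/2, -3/7), radius 1/70; a3: center (-4/7, 15/28), radius 1/70; a4: center (15/32, -17/32), radius 1/80; a5: center (1/2, -17/32), radius 1/96; a6: center (-13/28, 1/2), radius 1/63


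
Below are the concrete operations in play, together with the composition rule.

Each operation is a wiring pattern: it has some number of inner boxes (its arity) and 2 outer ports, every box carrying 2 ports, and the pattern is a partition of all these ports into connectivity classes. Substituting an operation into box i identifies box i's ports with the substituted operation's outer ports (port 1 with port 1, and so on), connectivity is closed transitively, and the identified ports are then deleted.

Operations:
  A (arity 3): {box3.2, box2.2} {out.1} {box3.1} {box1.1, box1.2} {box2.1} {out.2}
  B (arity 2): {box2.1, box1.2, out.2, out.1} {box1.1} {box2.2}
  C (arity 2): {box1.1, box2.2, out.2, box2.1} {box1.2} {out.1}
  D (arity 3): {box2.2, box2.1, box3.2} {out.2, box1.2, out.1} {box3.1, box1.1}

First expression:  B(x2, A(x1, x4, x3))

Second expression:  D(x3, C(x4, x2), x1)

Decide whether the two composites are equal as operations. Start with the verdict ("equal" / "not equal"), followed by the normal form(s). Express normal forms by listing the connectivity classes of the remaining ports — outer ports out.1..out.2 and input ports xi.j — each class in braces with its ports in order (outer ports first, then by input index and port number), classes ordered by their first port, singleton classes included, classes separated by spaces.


not equal; the first gives {out.1, out.2, x2.2} {x1.1, x1.2} {x2.1} {x3.1} {x3.2, x4.2} {x4.1} and the second {out.1, out.2, x3.2} {x1.1, x3.1} {x1.2, x2.1, x2.2, x4.1} {x4.2}

Reducing the first expression gives {out.1, out.2, x2.2} {x1.1, x1.2} {x2.1} {x3.1} {x3.2, x4.2} {x4.1}
Reducing the second expression gives {out.1, out.2, x3.2} {x1.1, x3.1} {x1.2, x2.1, x2.2, x4.1} {x4.2}
Different reductions; not equal.


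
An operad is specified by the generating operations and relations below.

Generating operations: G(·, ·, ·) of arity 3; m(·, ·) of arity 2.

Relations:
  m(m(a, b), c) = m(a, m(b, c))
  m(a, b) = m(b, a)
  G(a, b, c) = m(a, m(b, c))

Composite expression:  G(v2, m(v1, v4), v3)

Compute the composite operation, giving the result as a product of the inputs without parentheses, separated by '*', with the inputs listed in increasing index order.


v1 * v2 * v3 * v4

Key point: G commutes, so take the v-inputs in any fixed order.
m(v1, v4) linearizes to v1 * v4
G(v2, m(v1, v4), v3) linearizes to v2 * v1 * v4 * v3
commutativity sorts the factors: v1 * v2 * v3 * v4


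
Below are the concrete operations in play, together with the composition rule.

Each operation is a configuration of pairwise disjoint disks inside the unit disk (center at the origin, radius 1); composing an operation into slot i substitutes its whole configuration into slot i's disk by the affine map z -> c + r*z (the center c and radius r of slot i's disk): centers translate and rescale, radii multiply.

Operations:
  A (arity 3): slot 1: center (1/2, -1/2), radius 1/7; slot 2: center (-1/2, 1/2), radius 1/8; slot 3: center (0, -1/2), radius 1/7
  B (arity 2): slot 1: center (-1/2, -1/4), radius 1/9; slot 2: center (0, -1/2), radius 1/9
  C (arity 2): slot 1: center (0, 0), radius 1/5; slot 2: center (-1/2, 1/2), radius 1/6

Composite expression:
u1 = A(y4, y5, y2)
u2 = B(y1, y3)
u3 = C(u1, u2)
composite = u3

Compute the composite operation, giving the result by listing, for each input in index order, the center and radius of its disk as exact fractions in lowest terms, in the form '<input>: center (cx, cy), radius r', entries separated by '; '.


y1: center (-7/12, 11/24), radius 1/54; y2: center (0, -1/10), radius 1/35; y3: center (-1/2, 5/12), radius 1/54; y4: center (1/10, -1/10), radius 1/35; y5: center (-1/10, 1/10), radius 1/40

Only the slot chain above each y matters under C; compose those maps.
input y4: composing its 2 substitution steps yields center (1/10, -1/10), radius 1/35
input y5: composing its 2 substitution steps yields center (-1/10, 1/10), radius 1/40
input y2: composing its 2 substitution steps yields center (0, -1/10), radius 1/35
input y1: composing its 2 substitution steps yields center (-7/12, 11/24), radius 1/54
input y3: composing its 2 substitution steps yields center (-1/2, 5/12), radius 1/54


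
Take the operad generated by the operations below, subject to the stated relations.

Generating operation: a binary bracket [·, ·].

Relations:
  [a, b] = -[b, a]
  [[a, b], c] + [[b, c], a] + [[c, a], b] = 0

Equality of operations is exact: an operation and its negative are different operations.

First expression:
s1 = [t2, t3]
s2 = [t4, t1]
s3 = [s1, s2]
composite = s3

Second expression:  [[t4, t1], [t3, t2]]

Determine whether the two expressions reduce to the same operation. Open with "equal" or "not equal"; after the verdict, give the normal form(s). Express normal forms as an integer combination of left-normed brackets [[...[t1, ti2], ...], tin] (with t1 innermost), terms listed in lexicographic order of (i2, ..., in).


equal: each reduces to [[[t1, t4], t2], t3] - [[[t1, t4], t3], t2]

In normal form, the first expression is [[[t1, t4], t2], t3] - [[[t1, t4], t3], t2]
In normal form, the second expression is [[[t1, t4], t2], t3] - [[[t1, t4], t3], t2]
Same normal form: equal.


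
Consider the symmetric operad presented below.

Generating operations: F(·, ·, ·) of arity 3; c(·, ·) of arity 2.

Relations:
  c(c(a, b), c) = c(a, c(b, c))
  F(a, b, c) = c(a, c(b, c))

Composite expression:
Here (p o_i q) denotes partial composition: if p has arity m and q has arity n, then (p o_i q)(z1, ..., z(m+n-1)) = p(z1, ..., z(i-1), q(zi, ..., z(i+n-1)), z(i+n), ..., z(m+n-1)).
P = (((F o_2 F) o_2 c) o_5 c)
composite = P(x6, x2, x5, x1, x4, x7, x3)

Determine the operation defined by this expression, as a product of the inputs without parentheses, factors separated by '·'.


Under associativity of F, the answer is the x's in reading order.
c(x2, x5) linearizes to x2 · x5
c(x4, x7) linearizes to x4 · x7
F(c(x2, x5), x1, c(x4, x7)) linearizes to x2 · x5 · x1 · x4 · x7
F(x6, F(c(x2, x5), x1, c(x4, x7)), x3) linearizes to x6 · x2 · x5 · x1 · x4 · x7 · x3

x6 · x2 · x5 · x1 · x4 · x7 · x3


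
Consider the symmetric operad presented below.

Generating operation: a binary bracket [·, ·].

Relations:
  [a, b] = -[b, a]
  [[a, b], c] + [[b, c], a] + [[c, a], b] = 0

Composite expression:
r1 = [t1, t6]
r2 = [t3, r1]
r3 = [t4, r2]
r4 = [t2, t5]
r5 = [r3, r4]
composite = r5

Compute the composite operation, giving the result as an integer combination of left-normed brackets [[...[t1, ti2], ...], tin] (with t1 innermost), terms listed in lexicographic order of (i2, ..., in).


[[[[[t1, t6], t3], t4], t2], t5] - [[[[[t1, t6], t3], t4], t5], t2]

Skip Jacobi rewriting: expand, keep t1-initial words, read off terms.
Composite bracket: [[t4, [t3, [t1, t6]]], [t2, t5]]
Each bracket splits as ab - ba, giving 32 signed words (2^5 = 32).
Only words starting with t1 matter:
  t1t6t3t4t2t5 (sign +1) contributes +[[[[[t1, t6], t3], t4], t2], t5]
  t1t6t3t4t5t2 (sign -1) contributes -[[[[[t1, t6], t3], t4], t5], t2]


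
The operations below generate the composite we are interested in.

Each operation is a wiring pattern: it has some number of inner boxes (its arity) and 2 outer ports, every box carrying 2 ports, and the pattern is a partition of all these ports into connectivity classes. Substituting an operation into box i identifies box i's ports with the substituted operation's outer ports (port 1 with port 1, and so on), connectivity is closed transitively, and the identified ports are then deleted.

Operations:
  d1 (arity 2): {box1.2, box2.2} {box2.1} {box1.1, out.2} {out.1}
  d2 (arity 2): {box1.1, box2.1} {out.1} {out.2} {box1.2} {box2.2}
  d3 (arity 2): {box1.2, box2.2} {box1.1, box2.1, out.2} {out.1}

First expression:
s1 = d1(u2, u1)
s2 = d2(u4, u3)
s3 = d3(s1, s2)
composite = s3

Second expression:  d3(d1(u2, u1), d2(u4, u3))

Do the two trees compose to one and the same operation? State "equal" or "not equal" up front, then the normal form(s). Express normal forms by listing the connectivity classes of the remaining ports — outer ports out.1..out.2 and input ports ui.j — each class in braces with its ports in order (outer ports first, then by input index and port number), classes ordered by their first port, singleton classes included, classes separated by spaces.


In normal form, the first expression is {out.1} {out.2} {u1.1} {u1.2, u2.2} {u2.1} {u3.1, u4.1} {u3.2} {u4.2}
In normal form, the second expression is {out.1} {out.2} {u1.1} {u1.2, u2.2} {u2.1} {u3.1, u4.1} {u3.2} {u4.2}
Identical normal forms: equal.

equal; the common form is {out.1} {out.2} {u1.1} {u1.2, u2.2} {u2.1} {u3.1, u4.1} {u3.2} {u4.2}


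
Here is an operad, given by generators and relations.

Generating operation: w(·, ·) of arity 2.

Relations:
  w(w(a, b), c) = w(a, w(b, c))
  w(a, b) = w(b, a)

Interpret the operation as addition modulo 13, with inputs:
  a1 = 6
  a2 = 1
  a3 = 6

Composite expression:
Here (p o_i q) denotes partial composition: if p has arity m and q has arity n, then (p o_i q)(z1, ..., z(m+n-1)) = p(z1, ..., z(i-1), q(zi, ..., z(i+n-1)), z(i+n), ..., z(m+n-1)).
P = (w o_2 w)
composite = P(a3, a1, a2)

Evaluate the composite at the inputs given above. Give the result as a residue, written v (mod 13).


0 (mod 13)

w(a1, a2) = 7
w(a3, w(a1, a2)) = 0


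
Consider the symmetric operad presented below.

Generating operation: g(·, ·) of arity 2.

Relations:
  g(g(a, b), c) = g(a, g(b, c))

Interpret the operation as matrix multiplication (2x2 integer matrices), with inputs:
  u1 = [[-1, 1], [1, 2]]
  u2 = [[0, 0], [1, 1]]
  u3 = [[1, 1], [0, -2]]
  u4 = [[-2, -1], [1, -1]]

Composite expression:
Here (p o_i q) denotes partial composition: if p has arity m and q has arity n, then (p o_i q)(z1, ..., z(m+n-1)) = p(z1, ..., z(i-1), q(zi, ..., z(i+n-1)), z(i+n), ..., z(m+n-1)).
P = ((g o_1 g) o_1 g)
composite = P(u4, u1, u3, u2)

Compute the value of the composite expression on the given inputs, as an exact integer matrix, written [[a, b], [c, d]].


g(u4, u1) = [[1, -4], [-2, -1]]
g(g(u4, u1), u3) = [[1, 9], [-2, 0]]
g(g(g(u4, u1), u3), u2) = [[9, 9], [0, 0]]

[[9, 9], [0, 0]]


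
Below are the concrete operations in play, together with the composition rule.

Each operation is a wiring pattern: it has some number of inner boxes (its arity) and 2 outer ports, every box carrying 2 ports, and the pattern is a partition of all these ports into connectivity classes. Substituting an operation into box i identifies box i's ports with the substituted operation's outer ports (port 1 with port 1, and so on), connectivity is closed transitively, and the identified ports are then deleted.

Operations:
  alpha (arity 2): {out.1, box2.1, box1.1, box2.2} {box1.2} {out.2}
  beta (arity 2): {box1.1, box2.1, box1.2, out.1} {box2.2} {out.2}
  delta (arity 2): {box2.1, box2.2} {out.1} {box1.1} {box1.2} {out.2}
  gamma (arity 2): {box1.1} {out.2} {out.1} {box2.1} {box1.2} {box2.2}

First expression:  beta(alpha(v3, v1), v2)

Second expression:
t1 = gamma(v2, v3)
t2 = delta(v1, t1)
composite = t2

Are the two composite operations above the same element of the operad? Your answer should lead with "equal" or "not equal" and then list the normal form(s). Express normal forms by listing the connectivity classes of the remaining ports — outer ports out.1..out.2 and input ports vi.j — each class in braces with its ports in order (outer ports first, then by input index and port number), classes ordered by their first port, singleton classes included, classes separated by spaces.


not equal; the first gives {out.1, v1.1, v1.2, v2.1, v3.1} {out.2} {v2.2} {v3.2} and the second {out.1} {out.2} {v1.1} {v1.2} {v2.1} {v2.2} {v3.1} {v3.2}

The first composite normalizes to {out.1, v1.1, v1.2, v2.1, v3.1} {out.2} {v2.2} {v3.2}
The second composite normalizes to {out.1} {out.2} {v1.1} {v1.2} {v2.1} {v2.2} {v3.1} {v3.2}
Distinct normal forms: not equal.


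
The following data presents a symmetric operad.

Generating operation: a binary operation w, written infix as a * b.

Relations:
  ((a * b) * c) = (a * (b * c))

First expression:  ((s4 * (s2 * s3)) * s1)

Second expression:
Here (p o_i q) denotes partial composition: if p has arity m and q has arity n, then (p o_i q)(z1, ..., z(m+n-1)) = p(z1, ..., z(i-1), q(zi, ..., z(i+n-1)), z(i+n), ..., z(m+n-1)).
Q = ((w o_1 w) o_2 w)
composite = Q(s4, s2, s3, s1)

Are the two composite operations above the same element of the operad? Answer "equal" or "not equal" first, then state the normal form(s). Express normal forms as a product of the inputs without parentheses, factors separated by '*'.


equal; the common form is s4 * s2 * s3 * s1

The first expression reduces to s4 * s2 * s3 * s1
The second expression reduces to s4 * s2 * s3 * s1
Same normal form: equal.


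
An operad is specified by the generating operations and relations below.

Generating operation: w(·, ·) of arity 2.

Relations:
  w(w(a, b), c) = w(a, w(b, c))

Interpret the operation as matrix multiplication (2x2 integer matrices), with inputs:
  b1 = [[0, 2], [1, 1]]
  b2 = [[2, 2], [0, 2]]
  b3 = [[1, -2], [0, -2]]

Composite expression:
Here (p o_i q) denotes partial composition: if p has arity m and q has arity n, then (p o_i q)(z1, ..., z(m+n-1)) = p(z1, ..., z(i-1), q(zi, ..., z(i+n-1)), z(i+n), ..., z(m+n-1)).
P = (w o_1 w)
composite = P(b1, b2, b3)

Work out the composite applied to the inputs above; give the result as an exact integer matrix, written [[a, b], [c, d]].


[[0, -8], [2, -12]]

w(b1, b2) = [[0, 4], [2, 4]]
w(w(b1, b2), b3) = [[0, -8], [2, -12]]


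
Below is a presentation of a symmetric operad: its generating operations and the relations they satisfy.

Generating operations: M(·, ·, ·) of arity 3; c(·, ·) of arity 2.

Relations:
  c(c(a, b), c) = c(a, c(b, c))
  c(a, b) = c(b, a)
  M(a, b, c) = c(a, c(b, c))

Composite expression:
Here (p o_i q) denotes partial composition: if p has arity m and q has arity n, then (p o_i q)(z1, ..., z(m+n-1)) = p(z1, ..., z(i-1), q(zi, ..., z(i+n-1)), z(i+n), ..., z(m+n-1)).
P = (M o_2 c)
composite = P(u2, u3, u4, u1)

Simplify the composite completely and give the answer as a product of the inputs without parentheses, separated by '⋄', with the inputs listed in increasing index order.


u1 ⋄ u2 ⋄ u3 ⋄ u4

With M associative and commutative, the u-input set is all that matters.
c(u3, u4) flattens to u3 ⋄ u4
M(u2, c(u3, u4), u1) flattens to u2 ⋄ u3 ⋄ u4 ⋄ u1
rearranged into index order: u1 ⋄ u2 ⋄ u3 ⋄ u4


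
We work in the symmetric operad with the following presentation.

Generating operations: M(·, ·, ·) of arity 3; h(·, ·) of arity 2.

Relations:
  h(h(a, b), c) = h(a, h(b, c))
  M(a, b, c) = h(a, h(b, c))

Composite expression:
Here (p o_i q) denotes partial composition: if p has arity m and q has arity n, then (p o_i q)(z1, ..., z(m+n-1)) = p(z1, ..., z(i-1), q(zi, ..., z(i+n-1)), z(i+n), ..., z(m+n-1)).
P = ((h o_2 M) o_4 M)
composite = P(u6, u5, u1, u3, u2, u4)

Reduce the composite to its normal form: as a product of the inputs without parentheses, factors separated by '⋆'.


Under associativity of h, the answer is the u's in reading order.
M(u3, u2, u4) linearizes to u3 ⋆ u2 ⋆ u4
M(u5, u1, M(u3, u2, u4)) linearizes to u5 ⋆ u1 ⋆ u3 ⋆ u2 ⋆ u4
h(u6, M(u5, u1, M(u3, u2, u4))) linearizes to u6 ⋆ u5 ⋆ u1 ⋆ u3 ⋆ u2 ⋆ u4

u6 ⋆ u5 ⋆ u1 ⋆ u3 ⋆ u2 ⋆ u4


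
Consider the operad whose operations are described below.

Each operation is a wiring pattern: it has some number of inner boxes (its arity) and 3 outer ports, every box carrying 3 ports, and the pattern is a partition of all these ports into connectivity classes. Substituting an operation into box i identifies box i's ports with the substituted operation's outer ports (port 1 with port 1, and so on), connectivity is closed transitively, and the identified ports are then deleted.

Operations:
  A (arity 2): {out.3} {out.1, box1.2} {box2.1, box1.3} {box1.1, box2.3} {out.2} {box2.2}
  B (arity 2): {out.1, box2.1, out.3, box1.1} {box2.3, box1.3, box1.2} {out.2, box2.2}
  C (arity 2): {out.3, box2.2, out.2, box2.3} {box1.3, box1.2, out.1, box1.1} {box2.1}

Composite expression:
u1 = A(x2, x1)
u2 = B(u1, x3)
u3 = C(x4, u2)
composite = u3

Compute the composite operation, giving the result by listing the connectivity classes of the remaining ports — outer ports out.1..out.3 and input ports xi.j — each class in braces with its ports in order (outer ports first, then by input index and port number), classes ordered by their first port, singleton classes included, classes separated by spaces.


{out.1, x4.1, x4.2, x4.3} {out.2, out.3, x2.2, x3.1, x3.2} {x1.1, x2.3} {x1.2} {x1.3, x2.1} {x3.3}

Substituting into C glues patterns; closure does the rest.
composing A on (x2, x1), with out.j its own outer ports: {out.1, x2.2} {out.2} {out.3} {x1.1, x2.3} {x1.2} {x1.3, x2.1}
composing B on (x2, x1, x3), with out.j its own outer ports: {out.1, out.3, x2.2, x3.1} {out.2, x3.2} {x1.1, x2.3} {x1.2} {x1.3, x2.1} {x3.3}
composing C on (x4, x2, x1, x3), with out.j its own outer ports: {out.1, x4.1, x4.2, x4.3} {out.2, out.3, x2.2, x3.1, x3.2} {x1.1, x2.3} {x1.2} {x1.3, x2.1} {x3.3}


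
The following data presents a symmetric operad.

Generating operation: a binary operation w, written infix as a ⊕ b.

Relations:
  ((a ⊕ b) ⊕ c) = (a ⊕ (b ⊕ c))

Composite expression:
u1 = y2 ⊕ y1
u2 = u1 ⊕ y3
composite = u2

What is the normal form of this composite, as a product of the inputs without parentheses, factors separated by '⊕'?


The w-tree's shape is irrelevant; the y-reading-order decides.
(y2 ⊕ y1) linearizes to y2 ⊕ y1
((y2 ⊕ y1) ⊕ y3) linearizes to y2 ⊕ y1 ⊕ y3

y2 ⊕ y1 ⊕ y3


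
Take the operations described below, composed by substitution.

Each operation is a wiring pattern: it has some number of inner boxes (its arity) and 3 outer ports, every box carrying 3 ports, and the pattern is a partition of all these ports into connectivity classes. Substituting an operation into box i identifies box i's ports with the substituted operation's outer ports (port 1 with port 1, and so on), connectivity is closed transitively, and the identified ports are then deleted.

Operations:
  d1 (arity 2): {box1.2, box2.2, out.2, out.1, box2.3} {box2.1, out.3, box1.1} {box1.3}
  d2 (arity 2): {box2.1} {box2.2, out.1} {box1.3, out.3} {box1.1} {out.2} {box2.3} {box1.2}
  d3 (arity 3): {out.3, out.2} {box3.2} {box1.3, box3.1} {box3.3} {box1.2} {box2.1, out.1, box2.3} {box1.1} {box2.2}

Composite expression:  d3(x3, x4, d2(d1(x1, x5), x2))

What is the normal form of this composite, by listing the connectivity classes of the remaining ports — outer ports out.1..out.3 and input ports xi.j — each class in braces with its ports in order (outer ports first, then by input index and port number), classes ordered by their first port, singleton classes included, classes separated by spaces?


Treat the ports identified at d3 as solder joints: merge, then drop.
stage d1: inputs (x1, x5), connectivity {out.1, out.2, x1.2, x5.2, x5.3} {out.3, x1.1, x5.1} {x1.3}, out.j its boundary
stage d2: inputs (x1, x5, x2), connectivity {out.1, x2.2} {out.2} {out.3, x1.1, x5.1} {x1.2, x5.2, x5.3} {x1.3} {x2.1} {x2.3}, out.j its boundary
stage d3: inputs (x3, x4, x1, x5, x2), connectivity {out.1, x4.1, x4.3} {out.2, out.3} {x1.1, x5.1} {x1.2, x5.2, x5.3} {x1.3} {x2.1} {x2.2, x3.3} {x2.3} {x3.1} {x3.2} {x4.2}, out.j its boundary

{out.1, x4.1, x4.3} {out.2, out.3} {x1.1, x5.1} {x1.2, x5.2, x5.3} {x1.3} {x2.1} {x2.2, x3.3} {x2.3} {x3.1} {x3.2} {x4.2}


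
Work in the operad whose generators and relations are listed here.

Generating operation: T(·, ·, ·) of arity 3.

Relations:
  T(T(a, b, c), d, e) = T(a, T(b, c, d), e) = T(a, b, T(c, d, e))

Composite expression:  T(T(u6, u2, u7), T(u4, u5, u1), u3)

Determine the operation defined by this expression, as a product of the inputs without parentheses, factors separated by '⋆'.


Every regrouping of T is equal, so read the u-inputs in written order.
T(u6, u2, u7) linearizes to u6 ⋆ u2 ⋆ u7
T(u4, u5, u1) linearizes to u4 ⋆ u5 ⋆ u1
T(T(u6, u2, u7), T(u4, u5, u1), u3) linearizes to u6 ⋆ u2 ⋆ u7 ⋆ u4 ⋆ u5 ⋆ u1 ⋆ u3

u6 ⋆ u2 ⋆ u7 ⋆ u4 ⋆ u5 ⋆ u1 ⋆ u3


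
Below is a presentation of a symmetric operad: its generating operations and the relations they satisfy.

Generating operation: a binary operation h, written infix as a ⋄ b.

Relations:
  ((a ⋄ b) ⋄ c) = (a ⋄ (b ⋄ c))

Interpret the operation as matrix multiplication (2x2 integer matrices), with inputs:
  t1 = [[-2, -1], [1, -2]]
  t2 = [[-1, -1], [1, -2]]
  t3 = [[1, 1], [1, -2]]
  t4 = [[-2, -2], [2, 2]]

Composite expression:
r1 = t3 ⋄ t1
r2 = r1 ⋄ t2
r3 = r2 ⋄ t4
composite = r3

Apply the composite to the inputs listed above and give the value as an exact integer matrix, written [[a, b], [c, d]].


[[18, 18], [-18, -18]]

(t3 ⋄ t1) = [[-1, -3], [-4, 3]]
((t3 ⋄ t1) ⋄ t2) = [[-2, 7], [7, -2]]
(((t3 ⋄ t1) ⋄ t2) ⋄ t4) = [[18, 18], [-18, -18]]


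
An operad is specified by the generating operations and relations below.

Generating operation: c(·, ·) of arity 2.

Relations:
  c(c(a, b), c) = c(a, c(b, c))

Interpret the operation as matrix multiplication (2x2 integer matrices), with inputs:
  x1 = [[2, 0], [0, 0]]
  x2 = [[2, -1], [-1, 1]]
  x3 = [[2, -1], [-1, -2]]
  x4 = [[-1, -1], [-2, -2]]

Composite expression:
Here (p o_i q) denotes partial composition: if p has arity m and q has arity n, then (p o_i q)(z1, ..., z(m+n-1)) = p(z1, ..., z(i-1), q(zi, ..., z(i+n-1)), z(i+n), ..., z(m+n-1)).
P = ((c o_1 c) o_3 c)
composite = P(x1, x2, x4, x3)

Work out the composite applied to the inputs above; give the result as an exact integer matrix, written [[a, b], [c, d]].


[[0, 0], [0, 0]]

c(x1, x2) = [[4, -2], [0, 0]]
c(x4, x3) = [[-1, 3], [-2, 6]]
c(c(x1, x2), c(x4, x3)) = [[0, 0], [0, 0]]
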